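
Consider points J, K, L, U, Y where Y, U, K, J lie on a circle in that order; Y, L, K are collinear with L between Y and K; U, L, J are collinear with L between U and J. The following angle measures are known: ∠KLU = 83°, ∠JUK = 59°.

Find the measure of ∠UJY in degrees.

∠UJY = 38°

1. ∠JLY = 83°  [vertical angles at L]
2. ∠JYK = 59°  [same arc KJ]
3. ∠UJY = 38°  [△YLJ]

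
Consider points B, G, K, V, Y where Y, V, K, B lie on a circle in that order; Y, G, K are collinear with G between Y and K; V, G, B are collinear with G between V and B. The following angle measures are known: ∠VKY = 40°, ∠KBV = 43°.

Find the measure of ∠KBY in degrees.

1. ∠KYV = 43°  [same arc VK]
2. ∠KVY = 97°  [△YVK]
3. ∠KBY = 83°  [cyclic YVKB, opposite ∠V+∠B]

∠KBY = 83°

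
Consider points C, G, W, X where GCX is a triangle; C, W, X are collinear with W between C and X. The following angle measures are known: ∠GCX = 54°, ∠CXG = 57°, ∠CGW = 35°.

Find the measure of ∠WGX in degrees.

1. ∠GCW = 54°  [W on ray CX]
2. ∠GXW = 57°  [W on ray XC]
3. ∠CWG = 91°  [△GCW]
4. ∠GWX = 89°  [linear pair at W on CX]
5. ∠WGX = 34°  [△GWX]

∠WGX = 34°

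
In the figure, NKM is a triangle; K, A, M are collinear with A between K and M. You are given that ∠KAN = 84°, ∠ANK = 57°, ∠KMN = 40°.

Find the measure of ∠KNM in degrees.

1. ∠AKN = 39°  [△NKA]
2. ∠MKN = 39°  [A on ray KM]
3. ∠KNM = 101°  [△NKM]

∠KNM = 101°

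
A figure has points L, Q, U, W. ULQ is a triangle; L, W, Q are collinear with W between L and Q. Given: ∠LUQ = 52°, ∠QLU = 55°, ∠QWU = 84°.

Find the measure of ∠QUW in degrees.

1. ∠LQU = 73°  [△ULQ]
2. ∠UQW = 73°  [W on ray QL]
3. ∠QUW = 23°  [△UWQ]

∠QUW = 23°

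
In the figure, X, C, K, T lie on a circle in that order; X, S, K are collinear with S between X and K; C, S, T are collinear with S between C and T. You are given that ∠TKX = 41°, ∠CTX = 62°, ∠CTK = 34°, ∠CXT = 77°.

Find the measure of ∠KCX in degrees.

∠KCX = 84°

1. ∠CKX = 62°  [same arc XC]
2. ∠CXK = 34°  [same arc CK]
3. ∠KCX = 84°  [△XCK]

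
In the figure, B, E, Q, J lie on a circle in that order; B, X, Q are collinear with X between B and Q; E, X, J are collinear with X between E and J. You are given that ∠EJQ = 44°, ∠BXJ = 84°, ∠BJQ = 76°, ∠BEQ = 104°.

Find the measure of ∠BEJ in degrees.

1. ∠EBQ = 44°  [same arc EQ]
2. ∠EXQ = 84°  [vertical angles at X]
3. ∠BXE = 96°  [linear pair at X on BQ]
4. ∠BEJ = 40°  [△BXE]

∠BEJ = 40°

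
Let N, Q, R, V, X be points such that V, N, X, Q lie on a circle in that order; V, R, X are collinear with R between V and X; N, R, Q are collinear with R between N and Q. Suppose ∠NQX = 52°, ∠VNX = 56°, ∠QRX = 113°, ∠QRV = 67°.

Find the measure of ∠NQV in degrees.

1. ∠NVX = 52°  [same arc NX]
2. ∠NXV = 72°  [△VNX]
3. ∠NQV = 72°  [same arc VN]

∠NQV = 72°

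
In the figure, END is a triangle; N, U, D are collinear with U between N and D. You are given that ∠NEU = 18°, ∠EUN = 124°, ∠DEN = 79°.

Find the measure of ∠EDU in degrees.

1. ∠ENU = 38°  [△ENU]
2. ∠DNE = 38°  [U on ray ND]
3. ∠EDN = 63°  [△END]
4. ∠EDU = 63°  [U on ray DN]

∠EDU = 63°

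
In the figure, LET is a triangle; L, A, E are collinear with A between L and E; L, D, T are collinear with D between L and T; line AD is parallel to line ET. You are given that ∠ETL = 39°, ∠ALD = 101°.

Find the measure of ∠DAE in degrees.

1. ∠ADL = 39°  [AD∥ET, corresponding at D]
2. ∠DAL = 40°  [△LAD]
3. ∠DAE = 140°  [linear pair at A on LE]

∠DAE = 140°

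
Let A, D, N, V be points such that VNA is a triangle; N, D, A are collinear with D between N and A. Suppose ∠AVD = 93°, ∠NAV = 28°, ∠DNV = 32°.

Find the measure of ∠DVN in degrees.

1. ∠DAV = 28°  [D on ray AN]
2. ∠ADV = 59°  [△VDA]
3. ∠NDV = 121°  [linear pair at D on NA]
4. ∠DVN = 27°  [△VND]

∠DVN = 27°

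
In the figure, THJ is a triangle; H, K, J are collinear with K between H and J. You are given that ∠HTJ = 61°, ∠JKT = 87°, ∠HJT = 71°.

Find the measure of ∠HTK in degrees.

1. ∠JHT = 48°  [△THJ]
2. ∠HKT = 93°  [linear pair at K on HJ]
3. ∠KHT = 48°  [K on ray HJ]
4. ∠HTK = 39°  [△THK]

∠HTK = 39°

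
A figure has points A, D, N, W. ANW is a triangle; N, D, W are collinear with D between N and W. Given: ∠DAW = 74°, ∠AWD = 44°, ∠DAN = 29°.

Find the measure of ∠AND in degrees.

∠AND = 33°

1. ∠ADW = 62°  [△ADW]
2. ∠ADN = 118°  [linear pair at D on NW]
3. ∠AND = 33°  [△AND]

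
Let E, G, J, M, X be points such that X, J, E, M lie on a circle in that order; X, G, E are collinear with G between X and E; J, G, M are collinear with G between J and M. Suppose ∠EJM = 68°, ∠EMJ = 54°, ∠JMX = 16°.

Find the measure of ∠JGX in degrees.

∠JGX = 84°

1. ∠JEX = 16°  [same arc XJ]
2. ∠EGJ = 96°  [△JGE]
3. ∠JGX = 84°  [linear pair at G on XE]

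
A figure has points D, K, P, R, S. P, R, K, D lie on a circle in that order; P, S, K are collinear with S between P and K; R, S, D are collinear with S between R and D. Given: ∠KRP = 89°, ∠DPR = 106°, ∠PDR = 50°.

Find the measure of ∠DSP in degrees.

∠DSP = 65°

1. ∠KDP = 91°  [cyclic PRKD, opposite ∠R+∠D]
2. ∠DRP = 24°  [△PRD]
3. ∠DKP = 24°  [same arc PD]
4. ∠DPK = 65°  [△PKD]
5. ∠DSP = 65°  [△PSD]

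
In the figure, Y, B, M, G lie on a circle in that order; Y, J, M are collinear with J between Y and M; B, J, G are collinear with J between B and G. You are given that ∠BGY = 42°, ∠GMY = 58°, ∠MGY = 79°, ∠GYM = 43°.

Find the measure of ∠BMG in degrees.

∠BMG = 100°

1. ∠GBY = 58°  [same arc YG]
2. ∠BYG = 80°  [△YBG]
3. ∠BMG = 100°  [cyclic YBMG, opposite ∠Y+∠M]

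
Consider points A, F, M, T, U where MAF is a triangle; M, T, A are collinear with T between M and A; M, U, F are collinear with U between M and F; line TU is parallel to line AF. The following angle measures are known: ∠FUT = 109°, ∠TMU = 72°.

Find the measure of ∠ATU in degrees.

∠ATU = 143°

1. ∠MUT = 71°  [linear pair at U on MF]
2. ∠MTU = 37°  [△MTU]
3. ∠ATU = 143°  [linear pair at T on MA]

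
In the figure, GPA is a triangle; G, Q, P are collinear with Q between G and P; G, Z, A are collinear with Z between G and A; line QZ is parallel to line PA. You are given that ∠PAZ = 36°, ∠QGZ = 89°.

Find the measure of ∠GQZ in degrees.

1. ∠GAP = 36°  [Z on ray AG]
2. ∠AGP = 89°  [Q on GP, Z on GA]
3. ∠APG = 55°  [△GPA]
4. ∠GQZ = 55°  [QZ∥PA, corresponding at Q]

∠GQZ = 55°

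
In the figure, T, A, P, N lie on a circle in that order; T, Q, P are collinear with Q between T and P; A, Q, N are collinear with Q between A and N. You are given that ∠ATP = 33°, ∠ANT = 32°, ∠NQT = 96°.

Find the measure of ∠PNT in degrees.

1. ∠ANP = 33°  [same arc AP]
2. ∠NTP = 52°  [△TQN]
3. ∠NQP = 84°  [linear pair at Q on TP]
4. ∠NPT = 63°  [△PQN]
5. ∠PNT = 65°  [△TPN]

∠PNT = 65°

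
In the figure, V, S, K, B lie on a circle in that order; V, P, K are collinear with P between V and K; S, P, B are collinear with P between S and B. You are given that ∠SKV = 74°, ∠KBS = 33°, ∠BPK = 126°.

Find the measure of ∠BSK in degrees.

1. ∠SBV = 74°  [same arc VS]
2. ∠BPV = 54°  [linear pair at P on VK]
3. ∠BVK = 52°  [△VPB]
4. ∠BSK = 52°  [same arc KB]

∠BSK = 52°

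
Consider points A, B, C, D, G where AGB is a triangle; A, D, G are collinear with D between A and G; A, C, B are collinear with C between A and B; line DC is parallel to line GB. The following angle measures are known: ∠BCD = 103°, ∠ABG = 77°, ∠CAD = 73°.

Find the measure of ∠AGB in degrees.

∠AGB = 30°

1. ∠ACD = 77°  [linear pair at C on AB]
2. ∠ADC = 30°  [△ADC]
3. ∠AGB = 30°  [DC∥GB, corresponding at D]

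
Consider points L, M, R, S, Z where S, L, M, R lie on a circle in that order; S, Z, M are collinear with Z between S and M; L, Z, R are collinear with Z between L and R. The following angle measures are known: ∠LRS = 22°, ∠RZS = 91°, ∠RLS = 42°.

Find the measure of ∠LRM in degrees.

∠LRM = 49°

1. ∠MZR = 89°  [linear pair at Z on SM]
2. ∠RMS = 42°  [same arc SR]
3. ∠LRM = 49°  [△MZR]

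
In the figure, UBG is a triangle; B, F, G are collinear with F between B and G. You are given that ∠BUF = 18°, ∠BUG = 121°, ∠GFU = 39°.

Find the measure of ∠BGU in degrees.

∠BGU = 38°

1. ∠BFU = 141°  [linear pair at F on BG]
2. ∠FBU = 21°  [△UBF]
3. ∠GBU = 21°  [F on ray BG]
4. ∠BGU = 38°  [△UBG]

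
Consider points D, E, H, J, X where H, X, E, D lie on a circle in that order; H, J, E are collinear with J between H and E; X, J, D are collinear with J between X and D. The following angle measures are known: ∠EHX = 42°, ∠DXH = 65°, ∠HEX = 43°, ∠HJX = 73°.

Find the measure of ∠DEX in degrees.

1. ∠HDX = 43°  [same arc HX]
2. ∠DHX = 72°  [△HXD]
3. ∠DEX = 108°  [cyclic HXED, opposite ∠H+∠E]

∠DEX = 108°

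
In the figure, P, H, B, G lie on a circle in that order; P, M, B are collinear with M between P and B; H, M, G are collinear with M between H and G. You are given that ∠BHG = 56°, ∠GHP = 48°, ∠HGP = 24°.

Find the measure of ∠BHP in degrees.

∠BHP = 104°

1. ∠BPG = 56°  [same arc BG]
2. ∠GBP = 48°  [same arc PG]
3. ∠BGP = 76°  [△PBG]
4. ∠BHP = 104°  [cyclic PHBG, opposite ∠H+∠G]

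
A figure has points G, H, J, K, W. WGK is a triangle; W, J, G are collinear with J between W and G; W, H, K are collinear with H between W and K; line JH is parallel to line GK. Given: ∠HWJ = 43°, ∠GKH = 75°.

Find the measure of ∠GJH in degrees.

∠GJH = 118°

1. ∠GWK = 43°  [J on WG, H on WK]
2. ∠GKW = 75°  [H on ray KW]
3. ∠KGW = 62°  [△WGK]
4. ∠HJW = 62°  [JH∥GK, corresponding at J]
5. ∠GJH = 118°  [linear pair at J on WG]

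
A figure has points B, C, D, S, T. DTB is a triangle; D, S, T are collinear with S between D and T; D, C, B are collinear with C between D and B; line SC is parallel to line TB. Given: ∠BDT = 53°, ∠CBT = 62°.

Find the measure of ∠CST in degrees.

1. ∠DBT = 62°  [C on ray BD]
2. ∠BTD = 65°  [△DTB]
3. ∠CSD = 65°  [SC∥TB, corresponding at S]
4. ∠CST = 115°  [linear pair at S on DT]

∠CST = 115°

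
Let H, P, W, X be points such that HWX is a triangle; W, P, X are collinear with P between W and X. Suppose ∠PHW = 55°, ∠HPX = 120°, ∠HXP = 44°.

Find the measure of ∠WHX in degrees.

1. ∠HPW = 60°  [linear pair at P on WX]
2. ∠HXW = 44°  [P on ray XW]
3. ∠HWP = 65°  [△HWP]
4. ∠HWX = 65°  [P on ray WX]
5. ∠WHX = 71°  [△HWX]

∠WHX = 71°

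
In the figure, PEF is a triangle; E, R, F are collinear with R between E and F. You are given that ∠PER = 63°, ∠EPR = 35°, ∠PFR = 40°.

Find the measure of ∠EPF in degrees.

1. ∠FEP = 63°  [R on ray EF]
2. ∠EFP = 40°  [R on ray FE]
3. ∠EPF = 77°  [△PEF]

∠EPF = 77°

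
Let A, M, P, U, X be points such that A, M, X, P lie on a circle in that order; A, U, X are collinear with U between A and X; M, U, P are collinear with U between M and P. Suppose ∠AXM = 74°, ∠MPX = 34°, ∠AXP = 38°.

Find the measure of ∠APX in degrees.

1. ∠MAX = 34°  [same arc MX]
2. ∠AMX = 72°  [△AMX]
3. ∠APX = 108°  [cyclic AMXP, opposite ∠M+∠P]

∠APX = 108°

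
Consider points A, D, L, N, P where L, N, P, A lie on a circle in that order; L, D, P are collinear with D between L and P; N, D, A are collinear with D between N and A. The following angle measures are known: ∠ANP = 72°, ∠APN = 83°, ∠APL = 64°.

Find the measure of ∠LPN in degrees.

∠LPN = 19°

1. ∠ALP = 72°  [same arc PA]
2. ∠NAP = 25°  [△NPA]
3. ∠LAP = 44°  [△LPA]
4. ∠NLP = 25°  [same arc NP]
5. ∠LNP = 136°  [cyclic LNPA, opposite ∠N+∠A]
6. ∠LPN = 19°  [△LNP]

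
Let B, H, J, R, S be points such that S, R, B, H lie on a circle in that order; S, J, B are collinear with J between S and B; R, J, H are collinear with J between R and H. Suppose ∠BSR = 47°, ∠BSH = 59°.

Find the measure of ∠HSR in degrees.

∠HSR = 106°

1. ∠BHR = 47°  [same arc RB]
2. ∠BRH = 59°  [same arc BH]
3. ∠HBR = 74°  [△RBH]
4. ∠HSR = 106°  [cyclic SRBH, opposite ∠S+∠B]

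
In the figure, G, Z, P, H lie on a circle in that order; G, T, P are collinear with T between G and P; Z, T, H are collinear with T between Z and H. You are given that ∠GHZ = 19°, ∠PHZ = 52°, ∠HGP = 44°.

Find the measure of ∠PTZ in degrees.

∠PTZ = 117°

1. ∠GPZ = 19°  [same arc GZ]
2. ∠HZP = 44°  [same arc PH]
3. ∠PTZ = 117°  [△ZTP]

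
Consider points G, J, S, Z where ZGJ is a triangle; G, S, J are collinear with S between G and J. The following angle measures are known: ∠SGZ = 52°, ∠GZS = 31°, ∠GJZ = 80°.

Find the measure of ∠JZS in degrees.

∠JZS = 17°

1. ∠GSZ = 97°  [△ZGS]
2. ∠SJZ = 80°  [S on ray JG]
3. ∠JSZ = 83°  [linear pair at S on GJ]
4. ∠JZS = 17°  [△ZSJ]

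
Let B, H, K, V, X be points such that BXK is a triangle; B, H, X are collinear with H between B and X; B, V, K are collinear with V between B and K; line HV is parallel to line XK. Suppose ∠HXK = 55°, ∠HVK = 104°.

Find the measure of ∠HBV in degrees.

∠HBV = 49°

1. ∠BXK = 55°  [H on ray XB]
2. ∠BVH = 76°  [linear pair at V on BK]
3. ∠BHV = 55°  [HV∥XK, corresponding at H]
4. ∠HBV = 49°  [△BHV]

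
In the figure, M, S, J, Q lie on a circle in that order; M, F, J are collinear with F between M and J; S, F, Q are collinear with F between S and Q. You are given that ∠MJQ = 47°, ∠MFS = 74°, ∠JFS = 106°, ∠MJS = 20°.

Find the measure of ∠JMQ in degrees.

∠JMQ = 54°

1. ∠MFQ = 106°  [vertical angles at F]
2. ∠MQS = 20°  [same arc MS]
3. ∠JMQ = 54°  [△MFQ]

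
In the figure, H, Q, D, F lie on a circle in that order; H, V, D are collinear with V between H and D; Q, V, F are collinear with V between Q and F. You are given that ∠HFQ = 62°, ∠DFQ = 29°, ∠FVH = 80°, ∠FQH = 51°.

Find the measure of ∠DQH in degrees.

∠DQH = 89°

1. ∠HDQ = 62°  [same arc HQ]
2. ∠DHQ = 29°  [same arc QD]
3. ∠DQH = 89°  [△HQD]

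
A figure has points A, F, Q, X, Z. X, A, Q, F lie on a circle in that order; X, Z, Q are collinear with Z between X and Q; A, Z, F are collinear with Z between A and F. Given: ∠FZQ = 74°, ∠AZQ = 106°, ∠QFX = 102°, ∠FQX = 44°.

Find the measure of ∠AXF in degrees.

∠AXF = 96°

1. ∠FZX = 106°  [linear pair at Z on XQ]
2. ∠FXQ = 34°  [△XQF]
3. ∠FAX = 44°  [same arc XF]
4. ∠AFX = 40°  [△XZF]
5. ∠AXF = 96°  [△XAF]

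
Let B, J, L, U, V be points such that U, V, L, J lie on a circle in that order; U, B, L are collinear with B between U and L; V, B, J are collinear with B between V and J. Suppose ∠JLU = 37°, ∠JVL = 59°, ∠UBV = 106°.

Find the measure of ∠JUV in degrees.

1. ∠JVU = 37°  [same arc UJ]
2. ∠JUL = 59°  [same arc LJ]
3. ∠JBL = 106°  [vertical angles at B]
4. ∠JBU = 74°  [linear pair at B on UL]
5. ∠UJV = 47°  [△UBJ]
6. ∠JUV = 96°  [△UVJ]

∠JUV = 96°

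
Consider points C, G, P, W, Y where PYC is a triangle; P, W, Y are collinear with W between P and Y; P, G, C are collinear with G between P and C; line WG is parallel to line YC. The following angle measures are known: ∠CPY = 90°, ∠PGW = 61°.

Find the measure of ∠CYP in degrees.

1. ∠GPW = 90°  [W on PY, G on PC]
2. ∠GWP = 29°  [△PWG]
3. ∠CYP = 29°  [WG∥YC, corresponding at W]

∠CYP = 29°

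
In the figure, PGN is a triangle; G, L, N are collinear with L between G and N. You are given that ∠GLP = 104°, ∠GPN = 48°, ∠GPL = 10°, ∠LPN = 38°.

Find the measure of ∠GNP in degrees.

1. ∠NLP = 76°  [linear pair at L on GN]
2. ∠LNP = 66°  [△PLN]
3. ∠GNP = 66°  [L on ray NG]

∠GNP = 66°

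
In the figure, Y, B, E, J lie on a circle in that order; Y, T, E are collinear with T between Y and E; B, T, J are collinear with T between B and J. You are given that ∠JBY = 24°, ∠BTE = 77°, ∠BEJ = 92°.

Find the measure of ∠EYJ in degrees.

1. ∠JTY = 77°  [vertical angles at T]
2. ∠BYJ = 88°  [cyclic YBEJ, opposite ∠Y+∠E]
3. ∠BJY = 68°  [△YBJ]
4. ∠EYJ = 35°  [△YTJ]

∠EYJ = 35°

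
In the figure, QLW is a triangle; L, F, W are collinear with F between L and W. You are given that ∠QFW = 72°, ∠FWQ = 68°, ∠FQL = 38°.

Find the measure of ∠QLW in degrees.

∠QLW = 34°

1. ∠LFQ = 108°  [linear pair at F on LW]
2. ∠FLQ = 34°  [△QLF]
3. ∠QLW = 34°  [F on ray LW]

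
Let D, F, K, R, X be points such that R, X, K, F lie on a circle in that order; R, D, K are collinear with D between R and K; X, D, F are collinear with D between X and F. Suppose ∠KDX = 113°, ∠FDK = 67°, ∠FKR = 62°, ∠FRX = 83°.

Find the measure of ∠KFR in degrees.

1. ∠FDR = 113°  [vertical angles at D]
2. ∠FXR = 62°  [same arc RF]
3. ∠RFX = 35°  [△RXF]
4. ∠FRK = 32°  [△RDF]
5. ∠KFR = 86°  [△RKF]

∠KFR = 86°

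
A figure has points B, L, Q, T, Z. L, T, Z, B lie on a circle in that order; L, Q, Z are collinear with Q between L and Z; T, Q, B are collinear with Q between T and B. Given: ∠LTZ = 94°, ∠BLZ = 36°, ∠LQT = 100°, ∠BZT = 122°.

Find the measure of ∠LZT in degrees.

1. ∠BTZ = 36°  [same arc ZB]
2. ∠TQZ = 80°  [linear pair at Q on LZ]
3. ∠LZT = 64°  [△TQZ]

∠LZT = 64°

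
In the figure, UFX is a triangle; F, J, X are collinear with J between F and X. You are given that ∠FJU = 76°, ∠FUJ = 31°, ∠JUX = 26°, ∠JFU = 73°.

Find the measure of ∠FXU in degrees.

∠FXU = 50°

1. ∠UJX = 104°  [linear pair at J on FX]
2. ∠JXU = 50°  [△UJX]
3. ∠FXU = 50°  [J on ray XF]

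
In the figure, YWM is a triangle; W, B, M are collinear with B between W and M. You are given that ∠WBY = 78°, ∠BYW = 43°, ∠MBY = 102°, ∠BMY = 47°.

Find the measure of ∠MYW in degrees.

∠MYW = 74°

1. ∠BWY = 59°  [△YWB]
2. ∠WMY = 47°  [B on ray MW]
3. ∠MWY = 59°  [B on ray WM]
4. ∠MYW = 74°  [△YWM]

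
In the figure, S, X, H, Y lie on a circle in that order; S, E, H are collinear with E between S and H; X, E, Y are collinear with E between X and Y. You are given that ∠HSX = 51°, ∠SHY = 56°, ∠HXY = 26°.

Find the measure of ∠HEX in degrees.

∠HEX = 107°

1. ∠SXY = 56°  [same arc SY]
2. ∠SEX = 73°  [△SEX]
3. ∠HEX = 107°  [linear pair at E on SH]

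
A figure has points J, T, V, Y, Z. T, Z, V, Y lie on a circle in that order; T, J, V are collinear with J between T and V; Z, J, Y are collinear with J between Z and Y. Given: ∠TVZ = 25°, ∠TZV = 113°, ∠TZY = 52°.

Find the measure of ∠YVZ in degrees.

∠YVZ = 77°

1. ∠TYZ = 25°  [same arc TZ]
2. ∠YTZ = 103°  [△TZY]
3. ∠YVZ = 77°  [cyclic TZVY, opposite ∠T+∠V]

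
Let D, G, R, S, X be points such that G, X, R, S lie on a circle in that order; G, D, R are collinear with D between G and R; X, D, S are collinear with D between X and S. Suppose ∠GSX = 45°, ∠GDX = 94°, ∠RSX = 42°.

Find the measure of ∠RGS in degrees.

∠RGS = 49°

1. ∠GRX = 45°  [same arc GX]
2. ∠RDX = 86°  [linear pair at D on GR]
3. ∠RXS = 49°  [△XDR]
4. ∠RGS = 49°  [same arc RS]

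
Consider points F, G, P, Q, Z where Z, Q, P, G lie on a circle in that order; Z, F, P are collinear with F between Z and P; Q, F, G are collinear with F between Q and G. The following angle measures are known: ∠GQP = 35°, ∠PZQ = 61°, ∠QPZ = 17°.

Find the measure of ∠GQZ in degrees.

∠GQZ = 67°

1. ∠PFQ = 128°  [△QFP]
2. ∠QFZ = 52°  [linear pair at F on ZP]
3. ∠GQZ = 67°  [△ZFQ]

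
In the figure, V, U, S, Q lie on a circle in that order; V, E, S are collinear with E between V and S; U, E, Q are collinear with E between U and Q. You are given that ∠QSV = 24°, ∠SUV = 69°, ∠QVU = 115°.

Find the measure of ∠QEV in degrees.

1. ∠QUV = 24°  [same arc VQ]
2. ∠SQV = 111°  [cyclic VUSQ, opposite ∠U+∠Q]
3. ∠UQV = 41°  [△VUQ]
4. ∠QVS = 45°  [△VSQ]
5. ∠QEV = 94°  [△VEQ]

∠QEV = 94°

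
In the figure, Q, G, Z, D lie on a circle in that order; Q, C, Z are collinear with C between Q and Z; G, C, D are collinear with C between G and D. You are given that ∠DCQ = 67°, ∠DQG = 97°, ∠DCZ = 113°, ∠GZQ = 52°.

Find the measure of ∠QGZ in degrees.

1. ∠GCZ = 67°  [vertical angles at C]
2. ∠DZG = 83°  [cyclic QGZD, opposite ∠Q+∠Z]
3. ∠DGZ = 61°  [△GCZ]
4. ∠GDZ = 36°  [△GZD]
5. ∠GQZ = 36°  [same arc GZ]
6. ∠QGZ = 92°  [△QGZ]

∠QGZ = 92°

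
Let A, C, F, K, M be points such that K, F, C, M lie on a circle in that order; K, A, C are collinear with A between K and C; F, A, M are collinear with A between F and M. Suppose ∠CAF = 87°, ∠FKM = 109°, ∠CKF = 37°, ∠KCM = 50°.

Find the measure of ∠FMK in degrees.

∠FMK = 21°

1. ∠FAK = 93°  [linear pair at A on KC]
2. ∠KFM = 50°  [△KAF]
3. ∠FMK = 21°  [△KFM]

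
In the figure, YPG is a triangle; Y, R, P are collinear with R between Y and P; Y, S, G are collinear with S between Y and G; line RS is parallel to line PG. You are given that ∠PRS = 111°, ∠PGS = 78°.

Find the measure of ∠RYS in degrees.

1. ∠SRY = 69°  [linear pair at R on YP]
2. ∠PGY = 78°  [S on ray GY]
3. ∠GPY = 69°  [RS∥PG, corresponding at R]
4. ∠GYP = 33°  [△YPG]
5. ∠RYS = 33°  [R on YP, S on YG]

∠RYS = 33°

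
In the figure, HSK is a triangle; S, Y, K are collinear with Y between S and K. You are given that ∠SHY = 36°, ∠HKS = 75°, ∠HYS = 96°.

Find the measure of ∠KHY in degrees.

1. ∠HKY = 75°  [Y on ray KS]
2. ∠HYK = 84°  [linear pair at Y on SK]
3. ∠KHY = 21°  [△HYK]

∠KHY = 21°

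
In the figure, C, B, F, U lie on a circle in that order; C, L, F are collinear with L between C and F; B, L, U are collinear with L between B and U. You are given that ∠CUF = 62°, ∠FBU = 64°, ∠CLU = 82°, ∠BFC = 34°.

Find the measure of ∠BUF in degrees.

∠BUF = 28°

1. ∠FCU = 64°  [same arc FU]
2. ∠FLU = 98°  [linear pair at L on CF]
3. ∠CFU = 54°  [△CFU]
4. ∠BUF = 28°  [△FLU]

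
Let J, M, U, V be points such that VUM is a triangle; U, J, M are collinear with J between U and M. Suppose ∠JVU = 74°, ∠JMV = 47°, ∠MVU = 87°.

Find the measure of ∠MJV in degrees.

1. ∠UMV = 47°  [J on ray MU]
2. ∠MUV = 46°  [△VUM]
3. ∠JUV = 46°  [J on ray UM]
4. ∠UJV = 60°  [△VUJ]
5. ∠MJV = 120°  [linear pair at J on UM]

∠MJV = 120°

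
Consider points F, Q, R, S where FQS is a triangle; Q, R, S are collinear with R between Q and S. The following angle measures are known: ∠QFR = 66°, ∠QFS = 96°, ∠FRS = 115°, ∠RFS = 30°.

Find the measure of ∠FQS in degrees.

1. ∠FSR = 35°  [△FRS]
2. ∠FSQ = 35°  [R on ray SQ]
3. ∠FQS = 49°  [△FQS]

∠FQS = 49°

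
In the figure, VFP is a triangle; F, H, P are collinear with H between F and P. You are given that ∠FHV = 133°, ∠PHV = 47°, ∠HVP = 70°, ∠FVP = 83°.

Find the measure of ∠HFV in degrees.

1. ∠HPV = 63°  [△VHP]
2. ∠FPV = 63°  [H on ray PF]
3. ∠PFV = 34°  [△VFP]
4. ∠HFV = 34°  [H on ray FP]

∠HFV = 34°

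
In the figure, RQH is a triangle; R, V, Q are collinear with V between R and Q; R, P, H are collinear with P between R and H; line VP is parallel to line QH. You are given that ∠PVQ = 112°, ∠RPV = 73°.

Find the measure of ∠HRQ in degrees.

1. ∠PVR = 68°  [linear pair at V on RQ]
2. ∠PRV = 39°  [△RVP]
3. ∠HRQ = 39°  [V on RQ, P on RH]

∠HRQ = 39°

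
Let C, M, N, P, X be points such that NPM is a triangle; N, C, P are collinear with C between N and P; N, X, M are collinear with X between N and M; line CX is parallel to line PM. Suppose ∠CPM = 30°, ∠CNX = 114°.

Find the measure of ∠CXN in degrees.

∠CXN = 36°

1. ∠MPN = 30°  [C on ray PN]
2. ∠MNP = 114°  [C on NP, X on NM]
3. ∠NMP = 36°  [△NPM]
4. ∠CXN = 36°  [CX∥PM, corresponding at X]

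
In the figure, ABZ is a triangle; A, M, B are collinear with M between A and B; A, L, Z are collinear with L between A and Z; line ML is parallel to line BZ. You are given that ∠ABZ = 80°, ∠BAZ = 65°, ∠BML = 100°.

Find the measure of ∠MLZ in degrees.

1. ∠AZB = 35°  [△ABZ]
2. ∠ALM = 35°  [ML∥BZ, corresponding at L]
3. ∠MLZ = 145°  [linear pair at L on AZ]

∠MLZ = 145°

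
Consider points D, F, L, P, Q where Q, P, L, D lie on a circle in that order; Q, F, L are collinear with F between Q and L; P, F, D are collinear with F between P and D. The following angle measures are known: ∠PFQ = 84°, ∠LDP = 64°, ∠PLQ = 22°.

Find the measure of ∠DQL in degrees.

1. ∠DFL = 84°  [vertical angles at F]
2. ∠PDQ = 22°  [same arc QP]
3. ∠DFQ = 96°  [linear pair at F on QL]
4. ∠DQL = 62°  [△QFD]

∠DQL = 62°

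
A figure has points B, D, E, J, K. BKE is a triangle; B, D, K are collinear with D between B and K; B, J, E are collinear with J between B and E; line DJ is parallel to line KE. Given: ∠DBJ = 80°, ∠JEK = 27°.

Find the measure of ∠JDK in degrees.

∠JDK = 107°

1. ∠EBK = 80°  [D on BK, J on BE]
2. ∠BEK = 27°  [J on ray EB]
3. ∠BKE = 73°  [△BKE]
4. ∠BDJ = 73°  [DJ∥KE, corresponding at D]
5. ∠JDK = 107°  [linear pair at D on BK]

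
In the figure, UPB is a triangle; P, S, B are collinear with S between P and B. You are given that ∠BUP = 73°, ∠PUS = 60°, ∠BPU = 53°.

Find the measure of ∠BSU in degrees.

∠BSU = 113°

1. ∠SPU = 53°  [S on ray PB]
2. ∠PSU = 67°  [△UPS]
3. ∠BSU = 113°  [linear pair at S on PB]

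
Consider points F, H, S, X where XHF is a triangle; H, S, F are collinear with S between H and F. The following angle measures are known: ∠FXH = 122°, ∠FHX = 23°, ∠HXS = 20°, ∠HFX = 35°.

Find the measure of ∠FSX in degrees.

∠FSX = 43°

1. ∠SHX = 23°  [S on ray HF]
2. ∠HSX = 137°  [△XHS]
3. ∠FSX = 43°  [linear pair at S on HF]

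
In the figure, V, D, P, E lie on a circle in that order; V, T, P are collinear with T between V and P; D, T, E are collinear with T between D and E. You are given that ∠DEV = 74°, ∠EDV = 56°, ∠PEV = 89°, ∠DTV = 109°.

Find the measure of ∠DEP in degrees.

∠DEP = 15°

1. ∠EPV = 56°  [same arc VE]
2. ∠ETP = 109°  [vertical angles at T]
3. ∠DEP = 15°  [△PTE]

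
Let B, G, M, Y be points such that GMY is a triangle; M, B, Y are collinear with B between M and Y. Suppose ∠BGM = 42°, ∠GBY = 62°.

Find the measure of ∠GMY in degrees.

∠GMY = 20°

1. ∠GBM = 118°  [linear pair at B on MY]
2. ∠BMG = 20°  [△GMB]
3. ∠GMY = 20°  [B on ray MY]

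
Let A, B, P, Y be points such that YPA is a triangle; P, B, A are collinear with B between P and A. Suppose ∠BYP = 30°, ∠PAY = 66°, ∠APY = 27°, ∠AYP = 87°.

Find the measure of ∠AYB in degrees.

1. ∠BAY = 66°  [B on ray AP]
2. ∠BPY = 27°  [B on ray PA]
3. ∠PBY = 123°  [△YPB]
4. ∠ABY = 57°  [linear pair at B on PA]
5. ∠AYB = 57°  [△YBA]

∠AYB = 57°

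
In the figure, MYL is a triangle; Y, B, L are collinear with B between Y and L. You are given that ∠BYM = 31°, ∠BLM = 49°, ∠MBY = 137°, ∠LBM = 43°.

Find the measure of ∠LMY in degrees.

∠LMY = 100°

1. ∠LYM = 31°  [B on ray YL]
2. ∠MLY = 49°  [B on ray LY]
3. ∠LMY = 100°  [△MYL]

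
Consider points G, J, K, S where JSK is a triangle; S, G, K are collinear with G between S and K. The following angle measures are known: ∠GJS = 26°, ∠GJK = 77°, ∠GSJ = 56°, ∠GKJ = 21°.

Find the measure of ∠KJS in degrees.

∠KJS = 103°

1. ∠JSK = 56°  [G on ray SK]
2. ∠JKS = 21°  [G on ray KS]
3. ∠KJS = 103°  [△JSK]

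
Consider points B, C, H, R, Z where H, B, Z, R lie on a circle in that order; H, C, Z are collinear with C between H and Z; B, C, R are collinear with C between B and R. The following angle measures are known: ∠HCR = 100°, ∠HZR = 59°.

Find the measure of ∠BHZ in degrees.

1. ∠BCZ = 100°  [vertical angles at C]
2. ∠HBR = 59°  [same arc HR]
3. ∠BCH = 80°  [linear pair at C on HZ]
4. ∠BHZ = 41°  [△HCB]

∠BHZ = 41°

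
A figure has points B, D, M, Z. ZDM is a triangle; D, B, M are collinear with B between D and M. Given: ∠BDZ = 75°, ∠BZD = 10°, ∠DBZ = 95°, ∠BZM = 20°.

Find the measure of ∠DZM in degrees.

∠DZM = 30°

1. ∠MDZ = 75°  [B on ray DM]
2. ∠MBZ = 85°  [linear pair at B on DM]
3. ∠BMZ = 75°  [△ZBM]
4. ∠DMZ = 75°  [B on ray MD]
5. ∠DZM = 30°  [△ZDM]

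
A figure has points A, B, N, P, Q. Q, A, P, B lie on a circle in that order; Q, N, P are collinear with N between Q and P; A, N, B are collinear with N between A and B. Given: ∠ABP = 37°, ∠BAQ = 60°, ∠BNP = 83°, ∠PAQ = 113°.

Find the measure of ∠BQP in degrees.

1. ∠BPQ = 60°  [△PNB]
2. ∠PBQ = 67°  [cyclic QAPB, opposite ∠A+∠B]
3. ∠BQP = 53°  [△QPB]

∠BQP = 53°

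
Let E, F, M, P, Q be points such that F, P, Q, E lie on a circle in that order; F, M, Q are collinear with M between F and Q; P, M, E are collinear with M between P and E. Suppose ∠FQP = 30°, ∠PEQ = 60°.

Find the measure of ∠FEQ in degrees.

∠FEQ = 90°

1. ∠PFQ = 60°  [same arc PQ]
2. ∠FPQ = 90°  [△FPQ]
3. ∠FEQ = 90°  [cyclic FPQE, opposite ∠P+∠E]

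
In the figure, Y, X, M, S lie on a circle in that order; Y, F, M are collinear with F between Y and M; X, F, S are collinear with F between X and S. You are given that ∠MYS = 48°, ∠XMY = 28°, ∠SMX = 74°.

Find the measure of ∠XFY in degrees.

∠XFY = 76°

1. ∠MXS = 48°  [same arc MS]
2. ∠MFX = 104°  [△XFM]
3. ∠XFY = 76°  [linear pair at F on YM]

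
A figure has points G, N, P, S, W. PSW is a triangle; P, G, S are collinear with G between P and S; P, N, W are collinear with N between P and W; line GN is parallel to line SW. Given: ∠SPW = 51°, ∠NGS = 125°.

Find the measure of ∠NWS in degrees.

∠NWS = 74°

1. ∠GPN = 51°  [G on PS, N on PW]
2. ∠NGP = 55°  [linear pair at G on PS]
3. ∠GNP = 74°  [△PGN]
4. ∠GNW = 106°  [linear pair at N on PW]
5. ∠NWS = 74°  [GN∥SW, co-interior at W–N]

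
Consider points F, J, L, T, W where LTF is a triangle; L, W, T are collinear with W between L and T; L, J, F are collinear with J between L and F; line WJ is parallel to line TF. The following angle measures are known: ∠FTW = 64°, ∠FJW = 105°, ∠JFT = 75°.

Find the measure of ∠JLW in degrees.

∠JLW = 41°

1. ∠FTL = 64°  [W on ray TL]
2. ∠LJW = 75°  [linear pair at J on LF]
3. ∠JWL = 64°  [WJ∥TF, corresponding at W]
4. ∠JLW = 41°  [△LWJ]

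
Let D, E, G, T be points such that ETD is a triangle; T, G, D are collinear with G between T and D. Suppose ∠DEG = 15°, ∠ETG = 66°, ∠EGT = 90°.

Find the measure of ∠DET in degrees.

∠DET = 39°

1. ∠DTE = 66°  [G on ray TD]
2. ∠DGE = 90°  [linear pair at G on TD]
3. ∠EDG = 75°  [△EGD]
4. ∠EDT = 75°  [G on ray DT]
5. ∠DET = 39°  [△ETD]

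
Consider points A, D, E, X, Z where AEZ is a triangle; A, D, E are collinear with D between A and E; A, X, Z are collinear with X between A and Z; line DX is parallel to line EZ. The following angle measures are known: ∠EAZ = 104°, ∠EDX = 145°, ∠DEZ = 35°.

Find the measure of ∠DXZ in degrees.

∠DXZ = 139°

1. ∠DAX = 104°  [D on AE, X on AZ]
2. ∠ADX = 35°  [linear pair at D on AE]
3. ∠AXD = 41°  [△ADX]
4. ∠DXZ = 139°  [linear pair at X on AZ]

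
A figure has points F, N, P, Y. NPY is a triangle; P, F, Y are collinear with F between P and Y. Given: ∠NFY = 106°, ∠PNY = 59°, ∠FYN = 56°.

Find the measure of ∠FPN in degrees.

∠FPN = 65°

1. ∠NYP = 56°  [F on ray YP]
2. ∠NPY = 65°  [△NPY]
3. ∠FPN = 65°  [F on ray PY]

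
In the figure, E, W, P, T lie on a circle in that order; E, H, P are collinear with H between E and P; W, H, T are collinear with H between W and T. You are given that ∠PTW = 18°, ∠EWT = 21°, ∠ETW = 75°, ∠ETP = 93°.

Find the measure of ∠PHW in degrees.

∠PHW = 39°

1. ∠PEW = 18°  [same arc WP]
2. ∠EHW = 141°  [△EHW]
3. ∠PHW = 39°  [linear pair at H on EP]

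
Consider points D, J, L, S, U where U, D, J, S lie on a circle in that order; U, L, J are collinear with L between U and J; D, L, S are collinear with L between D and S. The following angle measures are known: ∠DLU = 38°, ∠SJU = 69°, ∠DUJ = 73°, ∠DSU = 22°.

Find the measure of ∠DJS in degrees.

∠DJS = 91°

1. ∠JLS = 38°  [vertical angles at L]
2. ∠DLJ = 142°  [linear pair at L on UJ]
3. ∠DSJ = 73°  [△JLS]
4. ∠DJU = 22°  [same arc UD]
5. ∠JDS = 16°  [△DLJ]
6. ∠DJS = 91°  [△DJS]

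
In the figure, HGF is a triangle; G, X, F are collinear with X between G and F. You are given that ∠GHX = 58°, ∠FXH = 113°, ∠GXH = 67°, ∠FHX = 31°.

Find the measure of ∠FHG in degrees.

∠FHG = 89°

1. ∠HGX = 55°  [△HGX]
2. ∠HFX = 36°  [△HXF]
3. ∠FGH = 55°  [X on ray GF]
4. ∠GFH = 36°  [X on ray FG]
5. ∠FHG = 89°  [△HGF]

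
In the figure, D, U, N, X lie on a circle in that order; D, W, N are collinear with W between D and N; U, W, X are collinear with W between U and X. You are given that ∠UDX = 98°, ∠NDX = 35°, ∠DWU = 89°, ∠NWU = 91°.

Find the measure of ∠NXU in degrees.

1. ∠UNX = 82°  [cyclic DUNX, opposite ∠D+∠N]
2. ∠NUX = 35°  [same arc NX]
3. ∠NXU = 63°  [△UNX]

∠NXU = 63°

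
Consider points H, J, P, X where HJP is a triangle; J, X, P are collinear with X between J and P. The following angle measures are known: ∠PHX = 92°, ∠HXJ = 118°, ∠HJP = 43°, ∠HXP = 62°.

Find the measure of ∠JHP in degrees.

1. ∠HPX = 26°  [△HXP]
2. ∠HPJ = 26°  [X on ray PJ]
3. ∠JHP = 111°  [△HJP]

∠JHP = 111°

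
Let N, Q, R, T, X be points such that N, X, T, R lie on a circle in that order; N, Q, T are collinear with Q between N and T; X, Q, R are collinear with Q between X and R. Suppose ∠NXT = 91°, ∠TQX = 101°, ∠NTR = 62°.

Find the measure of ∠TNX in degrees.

1. ∠NQX = 79°  [linear pair at Q on NT]
2. ∠NXR = 62°  [same arc NR]
3. ∠TNX = 39°  [△NQX]

∠TNX = 39°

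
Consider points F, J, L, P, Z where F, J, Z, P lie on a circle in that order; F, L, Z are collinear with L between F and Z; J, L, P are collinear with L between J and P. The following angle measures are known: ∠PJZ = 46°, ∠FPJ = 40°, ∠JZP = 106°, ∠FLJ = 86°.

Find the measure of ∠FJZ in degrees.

∠FJZ = 112°

1. ∠JPZ = 28°  [△JZP]
2. ∠FZJ = 40°  [same arc FJ]
3. ∠JFZ = 28°  [same arc JZ]
4. ∠FJZ = 112°  [△FJZ]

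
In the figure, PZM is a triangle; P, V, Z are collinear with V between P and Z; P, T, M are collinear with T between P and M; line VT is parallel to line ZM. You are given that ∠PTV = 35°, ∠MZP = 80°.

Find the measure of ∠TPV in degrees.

1. ∠PMZ = 35°  [VT∥ZM, corresponding at T]
2. ∠MPZ = 65°  [△PZM]
3. ∠TPV = 65°  [V on PZ, T on PM]

∠TPV = 65°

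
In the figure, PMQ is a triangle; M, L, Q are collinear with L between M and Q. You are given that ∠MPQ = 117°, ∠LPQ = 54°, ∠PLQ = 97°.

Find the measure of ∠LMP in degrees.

1. ∠LQP = 29°  [△PLQ]
2. ∠MQP = 29°  [L on ray QM]
3. ∠PMQ = 34°  [△PMQ]
4. ∠LMP = 34°  [L on ray MQ]

∠LMP = 34°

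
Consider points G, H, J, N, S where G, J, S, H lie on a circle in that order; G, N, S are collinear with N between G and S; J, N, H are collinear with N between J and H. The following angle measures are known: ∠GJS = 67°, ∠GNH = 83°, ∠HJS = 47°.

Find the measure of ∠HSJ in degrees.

1. ∠GHS = 113°  [cyclic GJSH, opposite ∠J+∠H]
2. ∠HNS = 97°  [linear pair at N on GS]
3. ∠HGS = 47°  [same arc SH]
4. ∠GSH = 20°  [△GSH]
5. ∠JHS = 63°  [△SNH]
6. ∠HSJ = 70°  [△JSH]

∠HSJ = 70°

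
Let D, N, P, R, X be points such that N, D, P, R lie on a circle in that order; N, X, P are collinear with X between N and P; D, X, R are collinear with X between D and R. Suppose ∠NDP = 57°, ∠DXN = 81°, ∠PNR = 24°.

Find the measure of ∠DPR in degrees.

∠DPR = 90°

1. ∠NRP = 123°  [cyclic NDPR, opposite ∠D+∠R]
2. ∠PXR = 81°  [vertical angles at X]
3. ∠PDR = 24°  [same arc PR]
4. ∠NPR = 33°  [△NPR]
5. ∠DRP = 66°  [△PXR]
6. ∠DPR = 90°  [△DPR]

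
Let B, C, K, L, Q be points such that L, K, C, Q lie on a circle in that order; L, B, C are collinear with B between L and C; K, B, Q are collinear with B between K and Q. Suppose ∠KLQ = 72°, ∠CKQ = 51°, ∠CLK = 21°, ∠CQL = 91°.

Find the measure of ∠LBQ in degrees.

1. ∠KCQ = 108°  [cyclic LKCQ, opposite ∠L+∠C]
2. ∠CLQ = 51°  [same arc CQ]
3. ∠CQK = 21°  [△KCQ]
4. ∠LCQ = 38°  [△LCQ]
5. ∠CBQ = 121°  [△CBQ]
6. ∠LBQ = 59°  [linear pair at B on LC]

∠LBQ = 59°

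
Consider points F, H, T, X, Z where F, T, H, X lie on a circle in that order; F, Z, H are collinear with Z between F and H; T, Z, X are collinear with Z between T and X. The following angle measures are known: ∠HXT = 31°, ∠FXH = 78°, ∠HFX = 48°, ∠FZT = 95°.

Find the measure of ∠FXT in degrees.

1. ∠HFT = 31°  [same arc TH]
2. ∠FTH = 102°  [cyclic FTHX, opposite ∠T+∠X]
3. ∠FHT = 47°  [△FTH]
4. ∠FXT = 47°  [same arc FT]

∠FXT = 47°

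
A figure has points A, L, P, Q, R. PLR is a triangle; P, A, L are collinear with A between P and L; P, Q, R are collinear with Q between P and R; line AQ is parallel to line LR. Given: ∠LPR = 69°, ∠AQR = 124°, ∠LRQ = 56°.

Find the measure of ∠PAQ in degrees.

∠PAQ = 55°

1. ∠APQ = 69°  [A on PL, Q on PR]
2. ∠AQP = 56°  [linear pair at Q on PR]
3. ∠PAQ = 55°  [△PAQ]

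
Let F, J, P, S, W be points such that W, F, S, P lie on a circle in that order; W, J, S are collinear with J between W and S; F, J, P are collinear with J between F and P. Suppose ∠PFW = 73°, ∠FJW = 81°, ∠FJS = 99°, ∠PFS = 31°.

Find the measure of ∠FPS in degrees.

1. ∠PSW = 73°  [same arc WP]
2. ∠PJS = 81°  [vertical angles at J]
3. ∠FPS = 26°  [△SJP]

∠FPS = 26°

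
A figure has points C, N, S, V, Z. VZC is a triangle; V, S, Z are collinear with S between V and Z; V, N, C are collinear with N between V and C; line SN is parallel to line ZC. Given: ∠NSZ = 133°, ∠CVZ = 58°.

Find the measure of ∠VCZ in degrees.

1. ∠NSV = 47°  [linear pair at S on VZ]
2. ∠NVS = 58°  [S on VZ, N on VC]
3. ∠SNV = 75°  [△VSN]
4. ∠VCZ = 75°  [SN∥ZC, corresponding at N]

∠VCZ = 75°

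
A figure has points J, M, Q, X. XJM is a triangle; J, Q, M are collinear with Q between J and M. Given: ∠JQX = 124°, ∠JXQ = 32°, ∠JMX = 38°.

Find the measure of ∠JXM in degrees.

∠JXM = 118°

1. ∠QJX = 24°  [△XJQ]
2. ∠MJX = 24°  [Q on ray JM]
3. ∠JXM = 118°  [△XJM]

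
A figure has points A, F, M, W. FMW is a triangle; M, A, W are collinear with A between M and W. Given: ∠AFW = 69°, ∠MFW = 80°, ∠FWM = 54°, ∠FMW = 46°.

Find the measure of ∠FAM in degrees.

∠FAM = 123°

1. ∠AWF = 54°  [A on ray WM]
2. ∠FAW = 57°  [△FAW]
3. ∠FAM = 123°  [linear pair at A on MW]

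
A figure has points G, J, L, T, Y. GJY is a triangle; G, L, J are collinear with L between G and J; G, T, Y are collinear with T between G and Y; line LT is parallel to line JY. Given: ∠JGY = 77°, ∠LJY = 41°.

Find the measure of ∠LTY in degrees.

1. ∠GJY = 41°  [L on ray JG]
2. ∠GYJ = 62°  [△GJY]
3. ∠GTL = 62°  [LT∥JY, corresponding at T]
4. ∠LTY = 118°  [linear pair at T on GY]

∠LTY = 118°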